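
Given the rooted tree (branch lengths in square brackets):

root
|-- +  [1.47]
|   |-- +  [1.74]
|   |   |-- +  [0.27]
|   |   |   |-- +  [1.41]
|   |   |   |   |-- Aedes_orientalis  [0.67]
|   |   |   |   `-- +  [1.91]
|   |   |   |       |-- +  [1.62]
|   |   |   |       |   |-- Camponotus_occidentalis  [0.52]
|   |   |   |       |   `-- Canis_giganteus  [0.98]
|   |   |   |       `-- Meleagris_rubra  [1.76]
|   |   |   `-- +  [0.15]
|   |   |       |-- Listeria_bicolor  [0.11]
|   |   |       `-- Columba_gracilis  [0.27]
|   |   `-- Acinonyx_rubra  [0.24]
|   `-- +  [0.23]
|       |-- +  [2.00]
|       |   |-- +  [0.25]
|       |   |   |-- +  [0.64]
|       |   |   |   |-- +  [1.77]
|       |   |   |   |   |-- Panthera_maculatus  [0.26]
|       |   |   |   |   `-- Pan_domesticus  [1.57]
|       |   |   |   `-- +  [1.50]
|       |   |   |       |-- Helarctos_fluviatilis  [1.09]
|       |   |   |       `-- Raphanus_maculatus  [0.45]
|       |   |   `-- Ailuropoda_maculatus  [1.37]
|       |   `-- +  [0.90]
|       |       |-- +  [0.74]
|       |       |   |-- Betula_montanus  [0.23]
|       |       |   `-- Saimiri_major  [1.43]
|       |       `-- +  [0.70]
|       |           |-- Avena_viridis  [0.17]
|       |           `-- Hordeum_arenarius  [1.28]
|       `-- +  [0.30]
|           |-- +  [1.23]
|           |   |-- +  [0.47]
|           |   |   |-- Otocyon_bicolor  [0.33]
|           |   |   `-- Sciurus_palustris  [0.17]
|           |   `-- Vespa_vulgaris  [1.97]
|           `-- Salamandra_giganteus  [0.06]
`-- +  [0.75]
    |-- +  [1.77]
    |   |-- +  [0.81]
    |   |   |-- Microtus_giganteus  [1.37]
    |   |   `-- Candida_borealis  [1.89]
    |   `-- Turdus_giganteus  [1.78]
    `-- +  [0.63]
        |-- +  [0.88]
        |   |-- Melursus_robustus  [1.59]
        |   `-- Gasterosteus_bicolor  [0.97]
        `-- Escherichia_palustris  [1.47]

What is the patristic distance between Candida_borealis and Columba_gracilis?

The path runs Candida_borealis → … → MRCA → … → Columba_gracilis; the MRCA is the root of the tree.
Branch lengths along that path: 1.89 + 0.81 + 1.77 + 0.75 + 1.47 + 1.74 + 0.27 + 0.15 + 0.27 = 9.12.

9.12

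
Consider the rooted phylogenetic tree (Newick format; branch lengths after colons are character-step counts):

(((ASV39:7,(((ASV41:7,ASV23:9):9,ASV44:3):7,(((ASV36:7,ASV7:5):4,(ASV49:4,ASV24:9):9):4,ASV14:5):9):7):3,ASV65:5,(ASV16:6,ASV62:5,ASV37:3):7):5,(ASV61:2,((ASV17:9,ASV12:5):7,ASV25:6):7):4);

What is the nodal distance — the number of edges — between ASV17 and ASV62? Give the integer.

7

The MRCA of ASV17 and ASV62 is the root of the tree.
From ASV17 up to that node: 4 branches. From ASV62 up to the same node: 3 branches. Total: 4 + 3 = 7.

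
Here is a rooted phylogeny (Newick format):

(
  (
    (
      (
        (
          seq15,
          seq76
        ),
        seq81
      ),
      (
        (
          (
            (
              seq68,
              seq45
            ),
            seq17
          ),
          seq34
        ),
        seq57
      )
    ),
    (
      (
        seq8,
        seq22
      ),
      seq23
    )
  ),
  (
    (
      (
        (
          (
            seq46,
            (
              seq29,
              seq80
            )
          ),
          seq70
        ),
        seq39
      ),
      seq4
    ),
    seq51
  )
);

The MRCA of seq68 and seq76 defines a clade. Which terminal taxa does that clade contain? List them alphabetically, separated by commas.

Tracing seq68: it sits inside (seq68,seq45).
Tracing seq76: it sits inside (seq15,seq76).
The smallest clade enclosing both is (((seq15,seq76),seq81),((((seq68,seq45),seq17),seq34),seq57)); the answer is its 8 terminal taxa in alphabetical order.

seq15, seq17, seq34, seq45, seq57, seq68, seq76, seq81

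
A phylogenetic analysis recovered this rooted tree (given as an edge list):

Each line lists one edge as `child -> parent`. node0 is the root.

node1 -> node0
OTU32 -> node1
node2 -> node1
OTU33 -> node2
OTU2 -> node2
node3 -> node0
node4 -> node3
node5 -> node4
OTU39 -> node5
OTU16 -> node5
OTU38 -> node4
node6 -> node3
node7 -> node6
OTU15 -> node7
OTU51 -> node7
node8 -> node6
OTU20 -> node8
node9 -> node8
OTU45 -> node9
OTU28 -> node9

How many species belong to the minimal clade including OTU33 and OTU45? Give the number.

11

The MRCA of OTU33 and OTU45 is the root, so the clade is the entire tree.
That clade contains 11 terminal taxa: OTU15, OTU16, OTU2, OTU20, OTU28, OTU32, OTU33, OTU38, OTU39, OTU45, OTU51.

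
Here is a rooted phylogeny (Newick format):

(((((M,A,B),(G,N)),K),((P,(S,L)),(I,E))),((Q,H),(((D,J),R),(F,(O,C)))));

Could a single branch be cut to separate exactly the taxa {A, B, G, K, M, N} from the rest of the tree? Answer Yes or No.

Yes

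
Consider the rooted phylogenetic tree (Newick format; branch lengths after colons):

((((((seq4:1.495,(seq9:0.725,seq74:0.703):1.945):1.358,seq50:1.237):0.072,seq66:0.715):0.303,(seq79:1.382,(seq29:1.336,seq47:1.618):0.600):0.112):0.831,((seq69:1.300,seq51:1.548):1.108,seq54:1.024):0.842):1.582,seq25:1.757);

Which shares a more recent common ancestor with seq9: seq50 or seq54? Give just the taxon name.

seq50

The MRCA of seq9 and seq50 subtends ((seq4,(seq9,seq74)),seq50) (4 taxa).
The MRCA of seq9 and seq54 subtends (((((seq4,(seq9,seq74)),seq50),seq66),(seq79,(seq29,seq47))),((seq69,seq51),seq54)) (11 taxa).
The first is nested inside the second, so seq9 shares a more recent common ancestor with seq50.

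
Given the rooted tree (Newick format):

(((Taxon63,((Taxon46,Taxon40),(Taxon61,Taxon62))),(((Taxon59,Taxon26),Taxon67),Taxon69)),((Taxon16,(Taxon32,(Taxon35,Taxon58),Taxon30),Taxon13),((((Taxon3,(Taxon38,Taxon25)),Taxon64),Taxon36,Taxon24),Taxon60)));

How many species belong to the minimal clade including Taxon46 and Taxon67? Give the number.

9

The MRCA of Taxon46 and Taxon67 is the node subtending ((Taxon63,((Taxon46,Taxon40),(Taxon61,Taxon62))),(((Taxon59,Taxon26),Taxon67),Taxon69)).
That clade contains 9 terminal taxa: Taxon26, Taxon40, Taxon46, Taxon59, Taxon61, Taxon62, Taxon63, Taxon67, Taxon69.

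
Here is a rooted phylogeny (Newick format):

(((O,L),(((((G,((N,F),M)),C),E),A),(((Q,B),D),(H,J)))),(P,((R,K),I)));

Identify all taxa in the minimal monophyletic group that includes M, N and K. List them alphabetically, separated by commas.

A, B, C, D, E, F, G, H, I, J, K, L, M, N, O, P, Q, R

Tracing M: it sits inside ((N,F),M).
Tracing N: it sits inside (N,F).
Tracing K: it sits inside (R,K).
The smallest clade enclosing all 3 is the whole tree (their MRCA is the root), so the answer is all 18 tips in alphabetical order.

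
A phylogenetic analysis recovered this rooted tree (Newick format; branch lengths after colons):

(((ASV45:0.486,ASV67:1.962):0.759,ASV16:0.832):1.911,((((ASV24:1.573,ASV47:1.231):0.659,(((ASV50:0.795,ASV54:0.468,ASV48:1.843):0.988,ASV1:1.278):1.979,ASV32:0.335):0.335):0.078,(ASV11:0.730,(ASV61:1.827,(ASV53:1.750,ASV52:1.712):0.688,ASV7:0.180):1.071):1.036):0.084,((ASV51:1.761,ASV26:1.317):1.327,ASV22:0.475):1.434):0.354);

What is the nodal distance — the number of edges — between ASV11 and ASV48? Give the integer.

The MRCA of ASV11 and ASV48 is the node subtending (((ASV24,ASV47),(((ASV50,ASV54,ASV48),ASV1),ASV32)),(ASV11,(ASV61,(ASV53,ASV52),ASV7))).
From ASV11 up to that node: 2 branches. From ASV48 up to the same node: 5 branches. Total: 2 + 5 = 7.

7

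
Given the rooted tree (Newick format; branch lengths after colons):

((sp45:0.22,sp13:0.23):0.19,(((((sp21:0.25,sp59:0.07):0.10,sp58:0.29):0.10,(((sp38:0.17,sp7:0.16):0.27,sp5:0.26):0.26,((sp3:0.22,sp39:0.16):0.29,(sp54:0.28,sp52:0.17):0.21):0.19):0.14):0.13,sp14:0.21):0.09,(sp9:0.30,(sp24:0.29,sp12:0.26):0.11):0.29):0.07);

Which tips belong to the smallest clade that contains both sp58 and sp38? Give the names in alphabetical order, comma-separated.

Tracing sp58: it sits inside ((sp21,sp59),sp58).
Tracing sp38: it sits inside (sp38,sp7).
The smallest clade enclosing both is (((sp21,sp59),sp58),(((sp38,sp7),sp5),((sp3,sp39),(sp54,sp52)))); the answer is its 10 terminal taxa in alphabetical order.

sp21, sp3, sp38, sp39, sp5, sp52, sp54, sp58, sp59, sp7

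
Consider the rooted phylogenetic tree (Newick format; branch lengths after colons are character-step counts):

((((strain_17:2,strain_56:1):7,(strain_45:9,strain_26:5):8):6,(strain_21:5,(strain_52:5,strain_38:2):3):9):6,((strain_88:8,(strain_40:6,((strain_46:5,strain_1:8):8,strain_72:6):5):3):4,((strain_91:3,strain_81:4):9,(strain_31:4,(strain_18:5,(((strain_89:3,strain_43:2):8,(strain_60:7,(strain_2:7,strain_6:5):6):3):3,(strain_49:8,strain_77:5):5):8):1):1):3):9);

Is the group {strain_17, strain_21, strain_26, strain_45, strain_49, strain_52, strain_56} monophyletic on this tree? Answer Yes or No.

No

The MRCA of the listed taxa is the root, so the smallest clade containing them is the whole tree.
That clade also contains strain_1, strain_18, strain_2, strain_31, strain_38, strain_40, strain_43, strain_46, strain_6, strain_60, strain_72, strain_77, strain_81, strain_88, strain_89, strain_91, which are not in the proposed group, so the group is not monophyletic.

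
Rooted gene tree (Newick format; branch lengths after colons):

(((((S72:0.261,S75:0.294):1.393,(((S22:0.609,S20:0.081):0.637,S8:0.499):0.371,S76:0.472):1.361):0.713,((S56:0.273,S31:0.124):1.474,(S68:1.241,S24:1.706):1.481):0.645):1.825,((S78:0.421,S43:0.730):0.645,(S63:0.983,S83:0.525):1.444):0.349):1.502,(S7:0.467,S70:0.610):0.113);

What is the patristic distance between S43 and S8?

6.493

The path runs S43 → … → MRCA → … → S8; the MRCA is the node subtending ((((S72,S75),(((S22,S20),S8),S76)),((S56,S31),(S68,S24))),((S78,S43),(S63,S83))).
Branch lengths along that path: 0.730 + 0.645 + 0.349 + 1.825 + 0.713 + 1.361 + 0.371 + 0.499 = 6.493.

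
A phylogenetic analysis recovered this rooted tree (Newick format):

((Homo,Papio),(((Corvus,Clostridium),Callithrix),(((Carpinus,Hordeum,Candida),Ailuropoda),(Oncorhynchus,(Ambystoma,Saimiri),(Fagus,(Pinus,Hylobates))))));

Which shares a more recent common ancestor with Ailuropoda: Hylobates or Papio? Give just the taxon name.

Hylobates

The MRCA of Ailuropoda and Hylobates subtends (((Carpinus,Hordeum,Candida),Ailuropoda),(Oncorhynchus,(Ambystoma,Saimiri),(Fagus,(Pinus,Hylobates)))) (10 taxa).
The MRCA of Ailuropoda and Papio is the root, subtending the entire tree (15 taxa).
The first is nested inside the second, so Ailuropoda shares a more recent common ancestor with Hylobates.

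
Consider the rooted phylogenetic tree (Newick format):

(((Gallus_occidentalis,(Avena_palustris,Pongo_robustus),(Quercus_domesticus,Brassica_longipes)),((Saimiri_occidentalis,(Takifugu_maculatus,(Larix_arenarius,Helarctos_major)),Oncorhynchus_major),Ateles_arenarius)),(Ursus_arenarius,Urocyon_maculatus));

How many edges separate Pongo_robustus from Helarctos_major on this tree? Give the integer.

The MRCA of Pongo_robustus and Helarctos_major is the node subtending ((Gallus_occidentalis,(Avena_palustris,Pongo_robustus),(Quercus_domesticus,Brassica_longipes)),((Saimiri_occidentalis,(Takifugu_maculatus,(Larix_arenarius,Helarctos_major)),Oncorhynchus_major),Ateles_arenarius)).
From Pongo_robustus up to that node: 3 branches. From Helarctos_major up to the same node: 5 branches. Total: 3 + 5 = 8.

8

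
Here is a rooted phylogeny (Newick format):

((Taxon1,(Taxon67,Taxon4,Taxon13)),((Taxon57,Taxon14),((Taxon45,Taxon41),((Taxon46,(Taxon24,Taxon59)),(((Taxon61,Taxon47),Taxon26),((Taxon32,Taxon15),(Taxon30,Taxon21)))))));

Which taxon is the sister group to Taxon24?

Taxon59

Taxon24 attaches to the tree at the node subtending (Taxon24,Taxon59).
The other lineage descending from that same node — the sister group — is the single tip Taxon59.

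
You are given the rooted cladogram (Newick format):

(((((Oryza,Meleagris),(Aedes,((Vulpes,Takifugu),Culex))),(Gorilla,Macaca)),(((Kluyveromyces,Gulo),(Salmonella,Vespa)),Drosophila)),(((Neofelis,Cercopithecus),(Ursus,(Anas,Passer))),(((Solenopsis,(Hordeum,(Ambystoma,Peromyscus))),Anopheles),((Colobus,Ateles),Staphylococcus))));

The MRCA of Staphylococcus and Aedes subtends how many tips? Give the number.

The MRCA of Staphylococcus and Aedes is the root, so the clade is the entire tree.
That clade contains 26 terminal taxa: Aedes, Ambystoma, Anas, Anopheles, Ateles, Cercopithecus, Colobus, Culex, Drosophila, Gorilla, Gulo, Hordeum, Kluyveromyces, Macaca, Meleagris, Neofelis, Oryza, Passer, Peromyscus, Salmonella, Solenopsis, Staphylococcus, Takifugu, Ursus, Vespa, Vulpes.

26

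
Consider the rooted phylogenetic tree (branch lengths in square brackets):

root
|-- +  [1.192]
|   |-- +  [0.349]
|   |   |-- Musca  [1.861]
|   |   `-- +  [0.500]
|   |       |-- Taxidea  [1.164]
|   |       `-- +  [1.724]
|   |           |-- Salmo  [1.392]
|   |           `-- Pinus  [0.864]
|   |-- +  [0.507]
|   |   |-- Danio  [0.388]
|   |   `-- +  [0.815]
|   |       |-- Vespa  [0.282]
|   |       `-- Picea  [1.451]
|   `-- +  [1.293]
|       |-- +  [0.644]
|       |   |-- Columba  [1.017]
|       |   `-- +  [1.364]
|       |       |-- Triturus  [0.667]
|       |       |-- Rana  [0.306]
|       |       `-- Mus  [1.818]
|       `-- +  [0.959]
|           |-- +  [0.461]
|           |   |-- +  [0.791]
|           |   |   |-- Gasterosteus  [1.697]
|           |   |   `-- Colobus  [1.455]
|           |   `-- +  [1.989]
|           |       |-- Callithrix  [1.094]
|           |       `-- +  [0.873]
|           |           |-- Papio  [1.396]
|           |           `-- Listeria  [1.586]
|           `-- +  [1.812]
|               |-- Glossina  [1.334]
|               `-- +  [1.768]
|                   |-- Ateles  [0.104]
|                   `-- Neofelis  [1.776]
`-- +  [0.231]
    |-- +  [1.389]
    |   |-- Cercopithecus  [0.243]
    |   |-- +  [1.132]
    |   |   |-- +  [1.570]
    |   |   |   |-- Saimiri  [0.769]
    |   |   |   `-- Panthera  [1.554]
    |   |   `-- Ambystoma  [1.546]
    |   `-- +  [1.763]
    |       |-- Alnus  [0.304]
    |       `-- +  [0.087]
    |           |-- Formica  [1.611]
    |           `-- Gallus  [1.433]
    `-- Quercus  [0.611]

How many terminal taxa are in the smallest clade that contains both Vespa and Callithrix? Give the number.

The MRCA of Vespa and Callithrix is the node subtending ((Musca,(Taxidea,(Salmo,Pinus))),(Danio,(Vespa,Picea)),((Columba,(Triturus,Rana,Mus)),(((Gasterosteus,Colobus),(Callithrix,(Papio,Listeria))),(Glossina,(Ateles,Neofelis))))).
That clade contains 19 terminal taxa: Ateles, Callithrix, Colobus, Columba, Danio, Gasterosteus, Glossina, Listeria, Mus, Musca, Neofelis, Papio, Picea, Pinus, Rana, Salmo, Taxidea, Triturus, Vespa.

19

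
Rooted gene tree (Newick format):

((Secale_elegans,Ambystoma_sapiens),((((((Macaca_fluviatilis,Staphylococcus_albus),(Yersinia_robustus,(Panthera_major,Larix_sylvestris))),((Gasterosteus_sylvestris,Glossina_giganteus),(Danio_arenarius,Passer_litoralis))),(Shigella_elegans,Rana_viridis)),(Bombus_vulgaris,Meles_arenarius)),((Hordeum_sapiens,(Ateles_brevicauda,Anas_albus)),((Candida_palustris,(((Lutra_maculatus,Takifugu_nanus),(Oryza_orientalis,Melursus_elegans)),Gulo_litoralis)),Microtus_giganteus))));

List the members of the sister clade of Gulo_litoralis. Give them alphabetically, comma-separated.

Gulo_litoralis attaches to the tree at the node subtending (((Lutra_maculatus,Takifugu_nanus),(Oryza_orientalis,Melursus_elegans)),Gulo_litoralis).
The other lineage descending from that same node — the sister group — is ((Lutra_maculatus,Takifugu_nanus),(Oryza_orientalis,Melursus_elegans)); its 4 tips in alphabetical order are the answer.

Lutra_maculatus, Melursus_elegans, Oryza_orientalis, Takifugu_nanus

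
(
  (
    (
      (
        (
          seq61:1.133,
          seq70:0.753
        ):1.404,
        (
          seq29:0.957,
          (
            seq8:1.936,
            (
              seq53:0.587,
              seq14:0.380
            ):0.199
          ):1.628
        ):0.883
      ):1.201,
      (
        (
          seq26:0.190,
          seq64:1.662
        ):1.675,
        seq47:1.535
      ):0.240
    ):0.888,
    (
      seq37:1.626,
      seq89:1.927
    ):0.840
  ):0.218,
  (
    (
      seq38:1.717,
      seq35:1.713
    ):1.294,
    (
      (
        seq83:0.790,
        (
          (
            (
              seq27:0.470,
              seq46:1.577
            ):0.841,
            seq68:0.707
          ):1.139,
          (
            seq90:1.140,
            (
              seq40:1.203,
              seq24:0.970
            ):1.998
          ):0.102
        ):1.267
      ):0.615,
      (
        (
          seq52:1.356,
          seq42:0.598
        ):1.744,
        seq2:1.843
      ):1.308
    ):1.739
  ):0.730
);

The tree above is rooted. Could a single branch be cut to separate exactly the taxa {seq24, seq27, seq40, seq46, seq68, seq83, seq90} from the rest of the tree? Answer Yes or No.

Yes

The most recent common ancestor of these taxa subtends (seq83,(((seq27,seq46),seq68),(seq90,(seq40,seq24)))).
That clade has exactly 7 tips — every listed taxon and nothing else — so the group is monophyletic.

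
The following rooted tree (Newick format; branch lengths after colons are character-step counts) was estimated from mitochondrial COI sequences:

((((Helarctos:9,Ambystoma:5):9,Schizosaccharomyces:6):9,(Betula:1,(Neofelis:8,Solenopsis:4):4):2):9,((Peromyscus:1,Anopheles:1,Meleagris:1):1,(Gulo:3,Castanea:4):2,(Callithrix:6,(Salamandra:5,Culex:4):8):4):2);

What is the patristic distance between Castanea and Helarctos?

The path runs Castanea → … → MRCA → … → Helarctos; the MRCA is the root of the tree.
Branch lengths along that path: 4 + 2 + 2 + 9 + 9 + 9 + 9 = 44.

44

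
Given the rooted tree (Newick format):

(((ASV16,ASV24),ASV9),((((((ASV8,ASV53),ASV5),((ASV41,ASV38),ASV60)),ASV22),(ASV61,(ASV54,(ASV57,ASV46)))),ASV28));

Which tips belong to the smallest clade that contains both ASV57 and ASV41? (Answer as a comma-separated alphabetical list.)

ASV22, ASV38, ASV41, ASV46, ASV5, ASV53, ASV54, ASV57, ASV60, ASV61, ASV8

Tracing ASV57: it sits inside (ASV57,ASV46).
Tracing ASV41: it sits inside (ASV41,ASV38).
The smallest clade enclosing both is (((((ASV8,ASV53),ASV5),((ASV41,ASV38),ASV60)),ASV22),(ASV61,(ASV54,(ASV57,ASV46)))); the answer is its 11 terminal taxa in alphabetical order.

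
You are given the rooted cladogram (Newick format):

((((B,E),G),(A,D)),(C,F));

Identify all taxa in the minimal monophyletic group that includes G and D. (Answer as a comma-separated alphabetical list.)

Tracing G: it sits inside ((B,E),G).
Tracing D: it sits inside (A,D).
The smallest clade enclosing both is (((B,E),G),(A,D)); the answer is its 5 terminal taxa in alphabetical order.

A, B, D, E, G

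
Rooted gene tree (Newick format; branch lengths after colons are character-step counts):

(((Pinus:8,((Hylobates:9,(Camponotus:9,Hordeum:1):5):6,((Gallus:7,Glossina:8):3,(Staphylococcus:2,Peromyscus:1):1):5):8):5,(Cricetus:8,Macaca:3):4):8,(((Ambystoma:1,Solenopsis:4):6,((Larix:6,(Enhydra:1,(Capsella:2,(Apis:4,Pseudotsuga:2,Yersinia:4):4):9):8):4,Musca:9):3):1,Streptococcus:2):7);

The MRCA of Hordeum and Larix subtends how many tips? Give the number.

The MRCA of Hordeum and Larix is the root, so the clade is the entire tree.
That clade contains 20 terminal taxa: Ambystoma, Apis, Camponotus, Capsella, Cricetus, Enhydra, Gallus, Glossina, Hordeum, Hylobates, Larix, Macaca, Musca, Peromyscus, Pinus, Pseudotsuga, Solenopsis, Staphylococcus, Streptococcus, Yersinia.

20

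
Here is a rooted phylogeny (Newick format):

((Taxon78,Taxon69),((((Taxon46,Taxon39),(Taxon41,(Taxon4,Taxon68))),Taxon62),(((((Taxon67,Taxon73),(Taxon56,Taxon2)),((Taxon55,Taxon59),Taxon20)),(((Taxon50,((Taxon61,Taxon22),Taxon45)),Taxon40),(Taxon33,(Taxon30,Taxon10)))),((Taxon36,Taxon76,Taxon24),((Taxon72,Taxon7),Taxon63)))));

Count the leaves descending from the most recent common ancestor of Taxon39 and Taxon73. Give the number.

The MRCA of Taxon39 and Taxon73 is the node subtending ((((Taxon46,Taxon39),(Taxon41,(Taxon4,Taxon68))),Taxon62),(((((Taxon67,Taxon73),(Taxon56,Taxon2)),((Taxon55,Taxon59),Taxon20)),(((Taxon50,((Taxon61,Taxon22),Taxon45)),Taxon40),(Taxon33,(Taxon30,Taxon10)))),((Taxon36,Taxon76,Taxon24),((Taxon72,Taxon7),Taxon63)))).
That clade contains 27 terminal taxa: Taxon10, Taxon2, Taxon20, Taxon22, Taxon24, Taxon30, Taxon33, Taxon36, Taxon39, Taxon4, Taxon40, Taxon41, Taxon45, Taxon46, Taxon50, Taxon55, Taxon56, Taxon59, Taxon61, Taxon62, Taxon63, Taxon67, Taxon68, Taxon7, Taxon72, Taxon73, Taxon76.

27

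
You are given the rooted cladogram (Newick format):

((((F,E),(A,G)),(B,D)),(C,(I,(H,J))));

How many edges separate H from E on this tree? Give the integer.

8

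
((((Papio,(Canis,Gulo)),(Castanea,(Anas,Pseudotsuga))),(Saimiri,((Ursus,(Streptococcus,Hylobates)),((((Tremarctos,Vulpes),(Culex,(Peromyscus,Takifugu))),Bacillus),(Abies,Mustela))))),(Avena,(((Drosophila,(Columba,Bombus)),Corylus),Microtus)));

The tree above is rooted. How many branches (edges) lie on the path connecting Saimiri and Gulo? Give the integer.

The MRCA of Saimiri and Gulo is the node subtending (((Papio,(Canis,Gulo)),(Castanea,(Anas,Pseudotsuga))),(Saimiri,((Ursus,(Streptococcus,Hylobates)),((((Tremarctos,Vulpes),(Culex,(Peromyscus,Takifugu))),Bacillus),(Abies,Mustela))))).
From Saimiri up to that node: 2 branches. From Gulo up to the same node: 4 branches. Total: 2 + 4 = 6.

6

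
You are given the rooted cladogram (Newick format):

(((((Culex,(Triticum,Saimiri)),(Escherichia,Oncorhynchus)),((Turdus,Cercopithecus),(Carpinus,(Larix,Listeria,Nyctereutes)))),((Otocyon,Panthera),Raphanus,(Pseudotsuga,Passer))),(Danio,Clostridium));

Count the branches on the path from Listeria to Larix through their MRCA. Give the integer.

2

The MRCA of Listeria and Larix is the node subtending (Larix,Listeria,Nyctereutes).
From Listeria up to that node: 1 branch. From Larix up to the same node: 1 branch. Total: 1 + 1 = 2.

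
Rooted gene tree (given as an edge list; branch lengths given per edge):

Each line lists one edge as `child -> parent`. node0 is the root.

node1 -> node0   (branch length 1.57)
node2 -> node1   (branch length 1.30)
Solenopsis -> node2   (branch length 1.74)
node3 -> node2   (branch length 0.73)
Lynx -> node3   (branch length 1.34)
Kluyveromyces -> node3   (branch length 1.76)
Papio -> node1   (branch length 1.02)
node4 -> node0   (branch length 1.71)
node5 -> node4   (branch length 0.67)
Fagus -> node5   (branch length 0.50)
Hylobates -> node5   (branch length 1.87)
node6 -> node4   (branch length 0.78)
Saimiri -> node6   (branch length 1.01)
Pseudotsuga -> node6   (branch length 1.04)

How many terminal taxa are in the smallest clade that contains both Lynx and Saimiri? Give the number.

The MRCA of Lynx and Saimiri is the root, so the clade is the entire tree.
That clade contains 8 terminal taxa: Fagus, Hylobates, Kluyveromyces, Lynx, Papio, Pseudotsuga, Saimiri, Solenopsis.

8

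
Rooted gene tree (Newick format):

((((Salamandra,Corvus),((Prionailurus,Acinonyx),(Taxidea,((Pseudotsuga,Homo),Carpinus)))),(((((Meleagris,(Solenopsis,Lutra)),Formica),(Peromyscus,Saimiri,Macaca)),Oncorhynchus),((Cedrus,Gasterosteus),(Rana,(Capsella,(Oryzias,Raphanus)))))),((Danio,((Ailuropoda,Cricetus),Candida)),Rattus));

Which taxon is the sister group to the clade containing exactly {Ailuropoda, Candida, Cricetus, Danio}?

The clade containing exactly {Ailuropoda, Candida, Cricetus, Danio} attaches to the tree at the node subtending ((Danio,((Ailuropoda,Cricetus),Candida)),Rattus).
The other lineage descending from that same node — the sister group — is the single tip Rattus.

Rattus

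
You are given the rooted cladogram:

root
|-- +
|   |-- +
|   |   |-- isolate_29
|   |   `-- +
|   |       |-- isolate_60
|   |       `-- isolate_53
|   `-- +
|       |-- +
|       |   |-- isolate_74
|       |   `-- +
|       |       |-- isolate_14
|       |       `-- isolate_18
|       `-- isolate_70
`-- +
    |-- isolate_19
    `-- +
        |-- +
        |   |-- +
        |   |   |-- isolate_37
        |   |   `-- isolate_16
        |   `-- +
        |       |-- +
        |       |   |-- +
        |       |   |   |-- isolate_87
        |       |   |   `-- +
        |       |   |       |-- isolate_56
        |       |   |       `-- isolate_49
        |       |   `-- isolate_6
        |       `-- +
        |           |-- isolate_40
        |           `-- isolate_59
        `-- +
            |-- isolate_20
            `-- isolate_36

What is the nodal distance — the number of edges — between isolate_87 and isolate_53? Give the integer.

The MRCA of isolate_87 and isolate_53 is the root of the tree.
From isolate_87 up to that node: 7 branches. From isolate_53 up to the same node: 4 branches. Total: 7 + 4 = 11.

11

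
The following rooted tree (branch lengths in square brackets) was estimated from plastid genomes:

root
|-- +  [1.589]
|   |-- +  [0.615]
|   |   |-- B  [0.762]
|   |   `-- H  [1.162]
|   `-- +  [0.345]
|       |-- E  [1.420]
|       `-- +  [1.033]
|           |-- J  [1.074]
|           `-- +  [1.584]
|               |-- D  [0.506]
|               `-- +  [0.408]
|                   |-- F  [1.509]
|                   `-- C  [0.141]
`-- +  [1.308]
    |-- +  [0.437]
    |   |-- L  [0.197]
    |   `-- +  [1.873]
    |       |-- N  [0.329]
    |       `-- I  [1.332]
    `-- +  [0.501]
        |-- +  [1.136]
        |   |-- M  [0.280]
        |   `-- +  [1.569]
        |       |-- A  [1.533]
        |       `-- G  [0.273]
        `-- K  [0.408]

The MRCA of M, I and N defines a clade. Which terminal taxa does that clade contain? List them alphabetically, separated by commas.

Tracing M: it sits inside (M,(A,G)).
Tracing I: it sits inside (N,I).
Tracing N: it sits inside (N,I).
The smallest clade enclosing all 3 is ((L,(N,I)),((M,(A,G)),K)); the answer is its 7 terminal taxa in alphabetical order.

A, G, I, K, L, M, N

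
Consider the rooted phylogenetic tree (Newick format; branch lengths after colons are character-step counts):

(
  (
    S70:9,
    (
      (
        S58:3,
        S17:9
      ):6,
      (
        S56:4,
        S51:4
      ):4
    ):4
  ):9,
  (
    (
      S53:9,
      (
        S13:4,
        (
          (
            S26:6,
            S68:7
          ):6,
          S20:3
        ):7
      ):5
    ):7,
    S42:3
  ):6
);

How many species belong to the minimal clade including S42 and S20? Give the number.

6

The MRCA of S42 and S20 is the node subtending ((S53,(S13,((S26,S68),S20))),S42).
That clade contains 6 terminal taxa: S13, S20, S26, S42, S53, S68.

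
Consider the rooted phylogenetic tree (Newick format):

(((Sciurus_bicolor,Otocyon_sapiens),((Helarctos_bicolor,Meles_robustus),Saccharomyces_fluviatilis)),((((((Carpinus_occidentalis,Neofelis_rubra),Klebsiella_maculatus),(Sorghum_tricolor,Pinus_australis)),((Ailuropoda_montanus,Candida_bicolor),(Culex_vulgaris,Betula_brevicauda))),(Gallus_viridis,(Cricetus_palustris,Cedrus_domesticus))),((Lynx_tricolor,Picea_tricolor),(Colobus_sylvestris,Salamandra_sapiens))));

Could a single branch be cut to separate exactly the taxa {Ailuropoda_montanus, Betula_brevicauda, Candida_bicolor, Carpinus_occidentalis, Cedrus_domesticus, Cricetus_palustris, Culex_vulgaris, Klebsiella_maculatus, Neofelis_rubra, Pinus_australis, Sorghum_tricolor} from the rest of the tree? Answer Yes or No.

No

The MRCA of the listed taxa subtends (((((Carpinus_occidentalis,Neofelis_rubra),Klebsiella_maculatus),(Sorghum_tricolor,Pinus_australis)),((Ailuropoda_montanus,Candida_bicolor),(Culex_vulgaris,Betula_brevicauda))),(Gallus_viridis,(Cricetus_palustris,Cedrus_domesticus))).
That clade also contains Gallus_viridis, which is not in the proposed group, so the group is not monophyletic.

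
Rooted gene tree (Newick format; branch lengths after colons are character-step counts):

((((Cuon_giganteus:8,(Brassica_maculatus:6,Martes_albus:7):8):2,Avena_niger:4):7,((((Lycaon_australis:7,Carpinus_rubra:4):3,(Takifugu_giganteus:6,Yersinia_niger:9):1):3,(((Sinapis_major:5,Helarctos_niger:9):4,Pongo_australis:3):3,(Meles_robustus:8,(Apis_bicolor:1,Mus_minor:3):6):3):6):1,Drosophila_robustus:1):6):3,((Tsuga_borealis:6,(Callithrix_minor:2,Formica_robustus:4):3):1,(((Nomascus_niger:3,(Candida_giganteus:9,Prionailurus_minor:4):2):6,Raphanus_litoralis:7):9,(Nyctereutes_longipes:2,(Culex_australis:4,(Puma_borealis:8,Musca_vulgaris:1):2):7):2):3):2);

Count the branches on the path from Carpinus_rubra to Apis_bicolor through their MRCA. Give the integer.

7

The MRCA of Carpinus_rubra and Apis_bicolor is the node subtending (((Lycaon_australis,Carpinus_rubra),(Takifugu_giganteus,Yersinia_niger)),(((Sinapis_major,Helarctos_niger),Pongo_australis),(Meles_robustus,(Apis_bicolor,Mus_minor)))).
From Carpinus_rubra up to that node: 3 branches. From Apis_bicolor up to the same node: 4 branches. Total: 3 + 4 = 7.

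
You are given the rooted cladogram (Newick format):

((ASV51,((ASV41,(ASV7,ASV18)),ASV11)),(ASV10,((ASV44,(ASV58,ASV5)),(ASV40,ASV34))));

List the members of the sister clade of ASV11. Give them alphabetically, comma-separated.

ASV18, ASV41, ASV7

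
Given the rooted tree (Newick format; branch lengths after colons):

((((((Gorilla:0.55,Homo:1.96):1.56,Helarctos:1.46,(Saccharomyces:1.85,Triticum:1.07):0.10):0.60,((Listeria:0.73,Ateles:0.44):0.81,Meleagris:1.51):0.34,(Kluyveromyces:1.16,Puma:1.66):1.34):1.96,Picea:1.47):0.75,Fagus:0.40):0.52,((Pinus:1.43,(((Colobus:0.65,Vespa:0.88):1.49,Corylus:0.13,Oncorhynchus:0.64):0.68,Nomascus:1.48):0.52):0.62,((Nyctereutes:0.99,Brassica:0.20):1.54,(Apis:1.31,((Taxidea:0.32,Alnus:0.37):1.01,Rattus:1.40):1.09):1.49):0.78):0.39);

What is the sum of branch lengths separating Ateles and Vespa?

9.40

The path runs Ateles → … → MRCA → … → Vespa; the MRCA is the root of the tree.
Branch lengths along that path: 0.44 + 0.81 + 0.34 + 1.96 + 0.75 + 0.52 + 0.39 + 0.62 + 0.52 + 0.68 + 1.49 + 0.88 = 9.40.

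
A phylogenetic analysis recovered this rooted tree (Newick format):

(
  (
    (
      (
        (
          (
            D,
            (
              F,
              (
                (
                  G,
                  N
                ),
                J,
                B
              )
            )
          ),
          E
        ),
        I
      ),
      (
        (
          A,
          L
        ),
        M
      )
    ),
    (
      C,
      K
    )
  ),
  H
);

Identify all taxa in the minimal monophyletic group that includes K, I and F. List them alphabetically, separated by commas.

Tracing K: it sits inside (C,K).
Tracing I: it sits inside (((D,(F,((G,N),J,B))),E),I).
Tracing F: it sits inside (F,((G,N),J,B)).
The smallest clade enclosing all 3 is (((((D,(F,((G,N),J,B))),E),I),((A,L),M)),(C,K)); the answer is its 13 terminal taxa in alphabetical order.

A, B, C, D, E, F, G, I, J, K, L, M, N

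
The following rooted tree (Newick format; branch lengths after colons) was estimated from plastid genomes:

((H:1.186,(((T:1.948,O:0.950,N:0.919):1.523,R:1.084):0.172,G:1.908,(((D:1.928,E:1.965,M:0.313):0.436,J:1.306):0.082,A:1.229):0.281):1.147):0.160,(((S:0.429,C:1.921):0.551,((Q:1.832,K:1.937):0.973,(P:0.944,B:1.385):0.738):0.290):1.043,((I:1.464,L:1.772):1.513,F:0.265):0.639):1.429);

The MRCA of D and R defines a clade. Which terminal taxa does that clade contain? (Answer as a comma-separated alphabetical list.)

A, D, E, G, J, M, N, O, R, T

Tracing D: it sits inside (D,E,M).
Tracing R: it sits inside ((T,O,N),R).
The smallest clade enclosing both is (((T,O,N),R),G,(((D,E,M),J),A)); the answer is its 10 terminal taxa in alphabetical order.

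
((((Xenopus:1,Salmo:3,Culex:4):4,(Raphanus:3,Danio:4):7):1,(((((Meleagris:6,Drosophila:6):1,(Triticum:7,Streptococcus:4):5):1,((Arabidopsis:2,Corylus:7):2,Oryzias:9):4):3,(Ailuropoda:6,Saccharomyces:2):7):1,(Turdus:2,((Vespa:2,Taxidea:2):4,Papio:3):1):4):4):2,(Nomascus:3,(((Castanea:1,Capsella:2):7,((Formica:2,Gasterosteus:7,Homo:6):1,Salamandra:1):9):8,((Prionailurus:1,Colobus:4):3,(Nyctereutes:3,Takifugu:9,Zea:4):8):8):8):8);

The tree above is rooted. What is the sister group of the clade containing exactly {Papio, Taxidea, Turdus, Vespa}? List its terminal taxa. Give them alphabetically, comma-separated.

The clade containing exactly {Papio, Taxidea, Turdus, Vespa} attaches to the tree at the node subtending (((((Meleagris,Drosophila),(Triticum,Streptococcus)),((Arabidopsis,Corylus),Oryzias)),(Ailuropoda,Saccharomyces)),(Turdus,((Vespa,Taxidea),Papio))).
The other lineage descending from that same node — the sister group — is ((((Meleagris,Drosophila),(Triticum,Streptococcus)),((Arabidopsis,Corylus),Oryzias)),(Ailuropoda,Saccharomyces)); its 9 tips in alphabetical order are the answer.

Ailuropoda, Arabidopsis, Corylus, Drosophila, Meleagris, Oryzias, Saccharomyces, Streptococcus, Triticum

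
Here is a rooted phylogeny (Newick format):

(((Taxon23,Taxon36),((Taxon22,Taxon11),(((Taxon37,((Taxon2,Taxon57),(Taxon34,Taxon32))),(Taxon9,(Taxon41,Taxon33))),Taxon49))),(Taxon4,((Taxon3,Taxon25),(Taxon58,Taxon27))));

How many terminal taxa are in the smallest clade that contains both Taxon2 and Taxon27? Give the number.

The MRCA of Taxon2 and Taxon27 is the root, so the clade is the entire tree.
That clade contains 18 terminal taxa: Taxon11, Taxon2, Taxon22, Taxon23, Taxon25, Taxon27, Taxon3, Taxon32, Taxon33, Taxon34, Taxon36, Taxon37, Taxon4, Taxon41, Taxon49, Taxon57, Taxon58, Taxon9.

18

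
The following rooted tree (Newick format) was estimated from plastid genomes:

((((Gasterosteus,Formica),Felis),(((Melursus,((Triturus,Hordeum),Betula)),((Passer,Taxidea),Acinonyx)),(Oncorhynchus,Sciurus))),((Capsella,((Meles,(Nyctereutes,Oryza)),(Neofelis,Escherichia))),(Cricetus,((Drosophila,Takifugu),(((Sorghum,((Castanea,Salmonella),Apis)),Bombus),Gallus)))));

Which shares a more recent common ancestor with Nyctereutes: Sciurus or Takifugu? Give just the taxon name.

Takifugu

The MRCA of Nyctereutes and Takifugu subtends ((Capsella,((Meles,(Nyctereutes,Oryza)),(Neofelis,Escherichia))),(Cricetus,((Drosophila,Takifugu),(((Sorghum,((Castanea,Salmonella),Apis)),Bombus),Gallus)))) (15 taxa).
The MRCA of Nyctereutes and Sciurus is the root, subtending the entire tree (27 taxa).
The first is nested inside the second, so Nyctereutes shares a more recent common ancestor with Takifugu.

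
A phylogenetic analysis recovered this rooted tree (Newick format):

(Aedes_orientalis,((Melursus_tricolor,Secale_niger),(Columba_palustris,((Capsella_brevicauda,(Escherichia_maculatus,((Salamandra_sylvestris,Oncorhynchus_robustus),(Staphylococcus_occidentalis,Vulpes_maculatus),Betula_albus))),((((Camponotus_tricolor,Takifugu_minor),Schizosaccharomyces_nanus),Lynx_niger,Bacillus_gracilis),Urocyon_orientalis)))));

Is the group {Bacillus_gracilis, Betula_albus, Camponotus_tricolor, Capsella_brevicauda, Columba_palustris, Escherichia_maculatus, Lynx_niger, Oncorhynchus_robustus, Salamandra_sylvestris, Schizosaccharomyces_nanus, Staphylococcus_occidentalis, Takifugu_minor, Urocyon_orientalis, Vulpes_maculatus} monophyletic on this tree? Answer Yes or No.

The most recent common ancestor of these taxa subtends (Columba_palustris,((Capsella_brevicauda,(Escherichia_maculatus,((Salamandra_sylvestris,Oncorhynchus_robustus),(Staphylococcus_occidentalis,Vulpes_maculatus),Betula_albus))),((((Camponotus_tricolor,Takifugu_minor),Schizosaccharomyces_nanus),Lynx_niger,Bacillus_gracilis),Urocyon_orientalis))).
That clade has exactly 14 tips — every listed taxon and nothing else — so the group is monophyletic.

Yes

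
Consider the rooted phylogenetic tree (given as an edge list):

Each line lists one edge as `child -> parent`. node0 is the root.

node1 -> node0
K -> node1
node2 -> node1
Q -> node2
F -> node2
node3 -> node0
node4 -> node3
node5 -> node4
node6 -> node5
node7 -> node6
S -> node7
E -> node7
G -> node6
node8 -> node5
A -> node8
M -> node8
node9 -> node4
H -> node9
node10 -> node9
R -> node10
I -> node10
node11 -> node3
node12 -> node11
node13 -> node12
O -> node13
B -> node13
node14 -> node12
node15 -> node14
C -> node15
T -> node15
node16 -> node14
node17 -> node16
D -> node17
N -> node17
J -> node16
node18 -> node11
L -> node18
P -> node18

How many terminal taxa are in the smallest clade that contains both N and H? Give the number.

17

The MRCA of N and H is the node subtending (((((S,E),G),(A,M)),(H,(R,I))),(((O,B),((C,T),((D,N),J))),(L,P))).
That clade contains 17 terminal taxa: A, B, C, D, E, G, H, I, J, L, M, N, O, P, R, S, T.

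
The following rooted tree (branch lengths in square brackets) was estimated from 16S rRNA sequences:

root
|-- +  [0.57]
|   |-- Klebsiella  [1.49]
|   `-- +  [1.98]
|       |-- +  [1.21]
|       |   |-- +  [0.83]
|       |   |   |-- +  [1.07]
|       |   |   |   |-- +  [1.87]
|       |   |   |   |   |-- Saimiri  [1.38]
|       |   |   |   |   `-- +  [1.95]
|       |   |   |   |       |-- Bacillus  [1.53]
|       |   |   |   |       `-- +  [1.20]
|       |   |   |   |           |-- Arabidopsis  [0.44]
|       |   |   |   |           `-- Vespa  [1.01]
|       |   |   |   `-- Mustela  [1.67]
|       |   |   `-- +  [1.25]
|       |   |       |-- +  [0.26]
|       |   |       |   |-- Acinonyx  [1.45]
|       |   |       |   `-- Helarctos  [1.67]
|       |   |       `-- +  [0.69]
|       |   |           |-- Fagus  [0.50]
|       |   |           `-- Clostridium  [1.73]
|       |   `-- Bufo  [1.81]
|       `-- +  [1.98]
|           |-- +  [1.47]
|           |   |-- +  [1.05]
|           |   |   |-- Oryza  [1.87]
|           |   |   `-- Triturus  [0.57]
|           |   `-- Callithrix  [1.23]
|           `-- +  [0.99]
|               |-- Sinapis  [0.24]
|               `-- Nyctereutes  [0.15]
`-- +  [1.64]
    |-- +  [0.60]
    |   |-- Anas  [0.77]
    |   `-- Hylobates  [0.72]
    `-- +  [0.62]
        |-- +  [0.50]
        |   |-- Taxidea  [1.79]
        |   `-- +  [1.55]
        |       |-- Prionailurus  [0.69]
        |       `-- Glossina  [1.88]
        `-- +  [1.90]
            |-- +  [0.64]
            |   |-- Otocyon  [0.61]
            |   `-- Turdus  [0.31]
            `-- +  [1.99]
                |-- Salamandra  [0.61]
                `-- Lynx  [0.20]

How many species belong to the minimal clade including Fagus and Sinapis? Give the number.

15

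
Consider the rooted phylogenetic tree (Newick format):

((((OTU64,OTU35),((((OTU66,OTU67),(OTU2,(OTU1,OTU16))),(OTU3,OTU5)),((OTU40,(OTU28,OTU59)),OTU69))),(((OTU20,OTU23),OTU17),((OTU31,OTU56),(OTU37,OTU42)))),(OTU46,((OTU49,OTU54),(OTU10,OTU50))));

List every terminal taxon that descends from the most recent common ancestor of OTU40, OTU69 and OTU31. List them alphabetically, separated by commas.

Tracing OTU40: it sits inside (OTU40,(OTU28,OTU59)).
Tracing OTU69: it sits inside ((OTU40,(OTU28,OTU59)),OTU69).
Tracing OTU31: it sits inside (OTU31,OTU56).
The smallest clade enclosing all 3 is (((OTU64,OTU35),((((OTU66,OTU67),(OTU2,(OTU1,OTU16))),(OTU3,OTU5)),((OTU40,(OTU28,OTU59)),OTU69))),(((OTU20,OTU23),OTU17),((OTU31,OTU56),(OTU37,OTU42)))); the answer is its 20 terminal taxa in alphabetical order.

OTU1, OTU16, OTU17, OTU2, OTU20, OTU23, OTU28, OTU3, OTU31, OTU35, OTU37, OTU40, OTU42, OTU5, OTU56, OTU59, OTU64, OTU66, OTU67, OTU69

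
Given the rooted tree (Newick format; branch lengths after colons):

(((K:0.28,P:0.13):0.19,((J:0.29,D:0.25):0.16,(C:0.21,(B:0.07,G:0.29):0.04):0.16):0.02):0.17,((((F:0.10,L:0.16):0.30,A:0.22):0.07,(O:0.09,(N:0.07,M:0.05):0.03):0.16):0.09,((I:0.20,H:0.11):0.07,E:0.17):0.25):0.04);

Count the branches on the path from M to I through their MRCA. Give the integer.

7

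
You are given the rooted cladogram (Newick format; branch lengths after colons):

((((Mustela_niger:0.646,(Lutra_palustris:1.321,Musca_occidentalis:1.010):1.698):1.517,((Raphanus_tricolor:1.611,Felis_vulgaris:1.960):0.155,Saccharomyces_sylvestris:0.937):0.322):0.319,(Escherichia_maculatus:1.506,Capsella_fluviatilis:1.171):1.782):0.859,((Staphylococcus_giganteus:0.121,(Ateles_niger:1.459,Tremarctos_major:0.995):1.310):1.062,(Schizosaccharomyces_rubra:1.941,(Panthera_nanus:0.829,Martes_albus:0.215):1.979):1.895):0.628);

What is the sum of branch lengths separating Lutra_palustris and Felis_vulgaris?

The path runs Lutra_palustris → … → MRCA → … → Felis_vulgaris; the MRCA is the node subtending ((Mustela_niger,(Lutra_palustris,Musca_occidentalis)),((Raphanus_tricolor,Felis_vulgaris),Saccharomyces_sylvestris)).
Branch lengths along that path: 1.321 + 1.698 + 1.517 + 0.322 + 0.155 + 1.960 = 6.973.

6.973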